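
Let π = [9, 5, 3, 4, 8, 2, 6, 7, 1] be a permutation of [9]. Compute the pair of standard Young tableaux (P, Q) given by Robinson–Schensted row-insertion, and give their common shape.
P = [1, 4, 6, 7] / [2, 8] / [3] / [5] / [9];  Q = [1, 4, 5, 8] / [2, 7] / [3] / [6] / [9];  common shape = (4, 2, 1, 1, 1)

Row-insert the values π_1, π_2, … into P one at a time, bumping the leftmost entry strictly greater than the inserted value down to the next row. The recording tableau Q records, in position (i, j), the step at which that cell was added to P.
  Insert 9 (step 1): P = [9];  Q = [1]
  Insert 5 (step 2): P = [5] / [9];  Q = [1] / [2]
  Insert 3 (step 3): P = [3] / [5] / [9];  Q = [1] / [2] / [3]
  Insert 4 (step 4): P = [3, 4] / [5] / [9];  Q = [1, 4] / [2] / [3]
  Insert 8 (step 5): P = [3, 4, 8] / [5] / [9];  Q = [1, 4, 5] / [2] / [3]
  Insert 2 (step 6): P = [2, 4, 8] / [3] / [5] / [9];  Q = [1, 4, 5] / [2] / [3] / [6]
  Insert 6 (step 7): P = [2, 4, 6] / [3, 8] / [5] / [9];  Q = [1, 4, 5] / [2, 7] / [3] / [6]
  Insert 7 (step 8): P = [2, 4, 6, 7] / [3, 8] / [5] / [9];  Q = [1, 4, 5, 8] / [2, 7] / [3] / [6]
  Insert 1 (step 9): P = [1, 4, 6, 7] / [2, 8] / [3] / [5] / [9];  Q = [1, 4, 5, 8] / [2, 7] / [3] / [6] / [9]
Final shape: (4, 2, 1, 1, 1).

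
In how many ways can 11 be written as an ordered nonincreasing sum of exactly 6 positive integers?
p(11, 6 parts) = 7

Partitions of n into exactly k parts ↔ partitions of n − k into at most k parts (subtract 1 from each part). For n = 11, k = 6, the partitions are: 6+1+1+1+1+1, 5+2+1+1+1+1, 4+3+1+1+1+1, 4+2+2+1+1+1, 3+3+2+1+1+1, 3+2+2+2+1+1, 2+2+2+2+2+1. Count = 7.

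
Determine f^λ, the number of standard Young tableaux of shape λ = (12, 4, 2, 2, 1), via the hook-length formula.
# SYT of shape (12, 4, 2, 2, 1) = 30610710

Hook-length formula: f^λ = n! / Π hook(c), product over all cells c of the Young diagram. For λ = (12, 4, 2, 2, 1), n = 21 boxes. Hook lengths by row (left-to-right, top-to-bottom): [16, 14, 11, 10, 8, 7, 6, 5, 4, 3, 2, 1]; [7, 5, 2, 1]; [4, 2]; [3, 1]; [1]. Product of hooks = 1669054464000. So f^λ = 21! / 1669054464000 = 51090942171709440000 / 1669054464000 = 30610710.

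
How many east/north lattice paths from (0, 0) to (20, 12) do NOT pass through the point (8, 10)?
Number of paths = 221810862

Total paths from (0, 0) to (20, 12): C(32, 20) = 225792840. Paths through (8, 10): (paths (0, 0) → (8, 10)) × (paths (8, 10) → (20, 12)) = C(18, 8) · C(14, 12) = 43758 · 91 = 3981978. Avoidance count = 225792840 − 3981978 = 221810862.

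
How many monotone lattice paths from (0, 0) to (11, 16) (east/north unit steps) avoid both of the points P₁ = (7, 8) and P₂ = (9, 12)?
Number of paths = 6891495

Inclusion–exclusion. Total paths: C(27, 11) = 13037895. Through P₁: C(15, 7)·C(12, 4) = 3185325. Through P₂: C(21, 9)·C(6, 2) = 4408950. Since P₁ is strictly southwest of P₂, a monotone path through both must visit P₁ then P₂; paths through both = C(15, 7)·C(6, 2)·C(6, 2) = 1447875. Avoid both = 13037895 − 3185325 − 4408950 + 1447875 = 6891495.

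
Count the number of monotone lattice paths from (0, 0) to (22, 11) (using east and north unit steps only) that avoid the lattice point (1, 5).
Number of paths = 191760660

Total paths from (0, 0) to (22, 11): C(33, 22) = 193536720. Paths through (1, 5): (paths (0, 0) → (1, 5)) × (paths (1, 5) → (22, 11)) = C(6, 1) · C(27, 21) = 6 · 296010 = 1776060. Avoidance count = 193536720 − 1776060 = 191760660.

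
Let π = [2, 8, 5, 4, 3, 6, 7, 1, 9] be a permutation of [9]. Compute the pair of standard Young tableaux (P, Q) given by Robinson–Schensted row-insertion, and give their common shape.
P = [1, 3, 6, 7, 9] / [2] / [4] / [5] / [8];  Q = [1, 2, 6, 7, 9] / [3] / [4] / [5] / [8];  common shape = (5, 1, 1, 1, 1)

Row-insert the values π_1, π_2, … into P one at a time, bumping the leftmost entry strictly greater than the inserted value down to the next row. The recording tableau Q records, in position (i, j), the step at which that cell was added to P.
  Insert 2 (step 1): P = [2];  Q = [1]
  Insert 8 (step 2): P = [2, 8];  Q = [1, 2]
  Insert 5 (step 3): P = [2, 5] / [8];  Q = [1, 2] / [3]
  Insert 4 (step 4): P = [2, 4] / [5] / [8];  Q = [1, 2] / [3] / [4]
  Insert 3 (step 5): P = [2, 3] / [4] / [5] / [8];  Q = [1, 2] / [3] / [4] / [5]
  Insert 6 (step 6): P = [2, 3, 6] / [4] / [5] / [8];  Q = [1, 2, 6] / [3] / [4] / [5]
  Insert 7 (step 7): P = [2, 3, 6, 7] / [4] / [5] / [8];  Q = [1, 2, 6, 7] / [3] / [4] / [5]
  Insert 1 (step 8): P = [1, 3, 6, 7] / [2] / [4] / [5] / [8];  Q = [1, 2, 6, 7] / [3] / [4] / [5] / [8]
  Insert 9 (step 9): P = [1, 3, 6, 7, 9] / [2] / [4] / [5] / [8];  Q = [1, 2, 6, 7, 9] / [3] / [4] / [5] / [8]
Final shape: (5, 1, 1, 1, 1).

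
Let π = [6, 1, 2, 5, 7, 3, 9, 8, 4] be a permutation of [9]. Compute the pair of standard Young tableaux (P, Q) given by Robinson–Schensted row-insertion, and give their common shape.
P = [1, 2, 3, 4, 8] / [5, 7] / [6, 9];  Q = [1, 3, 4, 5, 7] / [2, 8] / [6, 9];  common shape = (5, 2, 2)

Row-insert the values π_1, π_2, … into P one at a time, bumping the leftmost entry strictly greater than the inserted value down to the next row. The recording tableau Q records, in position (i, j), the step at which that cell was added to P.
  Insert 6 (step 1): P = [6];  Q = [1]
  Insert 1 (step 2): P = [1] / [6];  Q = [1] / [2]
  Insert 2 (step 3): P = [1, 2] / [6];  Q = [1, 3] / [2]
  Insert 5 (step 4): P = [1, 2, 5] / [6];  Q = [1, 3, 4] / [2]
  Insert 7 (step 5): P = [1, 2, 5, 7] / [6];  Q = [1, 3, 4, 5] / [2]
  Insert 3 (step 6): P = [1, 2, 3, 7] / [5] / [6];  Q = [1, 3, 4, 5] / [2] / [6]
  Insert 9 (step 7): P = [1, 2, 3, 7, 9] / [5] / [6];  Q = [1, 3, 4, 5, 7] / [2] / [6]
  Insert 8 (step 8): P = [1, 2, 3, 7, 8] / [5, 9] / [6];  Q = [1, 3, 4, 5, 7] / [2, 8] / [6]
  Insert 4 (step 9): P = [1, 2, 3, 4, 8] / [5, 7] / [6, 9];  Q = [1, 3, 4, 5, 7] / [2, 8] / [6, 9]
Final shape: (5, 2, 2).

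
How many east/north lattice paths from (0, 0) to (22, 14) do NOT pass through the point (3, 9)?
Number of paths = 3786946320

Total paths from (0, 0) to (22, 14): C(36, 22) = 3796297200. Paths through (3, 9): (paths (0, 0) → (3, 9)) × (paths (3, 9) → (22, 14)) = C(12, 3) · C(24, 19) = 220 · 42504 = 9350880. Avoidance count = 3796297200 − 9350880 = 3786946320.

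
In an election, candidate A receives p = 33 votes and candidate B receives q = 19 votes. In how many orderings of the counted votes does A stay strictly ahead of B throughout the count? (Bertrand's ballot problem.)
Strict-lead orderings = 20558563992050

Total orderings of the 52 votes with 33 for A: C(52, 33) = 76360380541900. By the Bertrand ballot formula (Cycle Lemma / reflection principle), the number of orderings in which A is strictly ahead of B throughout is (p − q)/(p + q) · C(p + q, p) = (33 − 19)/(33 + 19) · 76360380541900 = 20558563992050.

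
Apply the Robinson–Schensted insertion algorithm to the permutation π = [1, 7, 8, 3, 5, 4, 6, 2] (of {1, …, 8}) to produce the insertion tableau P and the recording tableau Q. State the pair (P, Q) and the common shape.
P = [1, 2, 4, 6] / [3, 8] / [5] / [7];  Q = [1, 2, 3, 7] / [4, 5] / [6] / [8];  common shape = (4, 2, 1, 1)

Row-insert the values π_1, π_2, … into P one at a time, bumping the leftmost entry strictly greater than the inserted value down to the next row. The recording tableau Q records, in position (i, j), the step at which that cell was added to P.
  Insert 1 (step 1): P = [1];  Q = [1]
  Insert 7 (step 2): P = [1, 7];  Q = [1, 2]
  Insert 8 (step 3): P = [1, 7, 8];  Q = [1, 2, 3]
  Insert 3 (step 4): P = [1, 3, 8] / [7];  Q = [1, 2, 3] / [4]
  Insert 5 (step 5): P = [1, 3, 5] / [7, 8];  Q = [1, 2, 3] / [4, 5]
  Insert 4 (step 6): P = [1, 3, 4] / [5, 8] / [7];  Q = [1, 2, 3] / [4, 5] / [6]
  Insert 6 (step 7): P = [1, 3, 4, 6] / [5, 8] / [7];  Q = [1, 2, 3, 7] / [4, 5] / [6]
  Insert 2 (step 8): P = [1, 2, 4, 6] / [3, 8] / [5] / [7];  Q = [1, 2, 3, 7] / [4, 5] / [6] / [8]
Final shape: (4, 2, 1, 1).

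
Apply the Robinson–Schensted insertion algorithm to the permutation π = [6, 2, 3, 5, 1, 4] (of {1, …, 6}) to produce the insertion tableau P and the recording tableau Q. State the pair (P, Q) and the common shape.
P = [1, 3, 4] / [2, 5] / [6];  Q = [1, 3, 4] / [2, 6] / [5];  common shape = (3, 2, 1)

Row-insert the values π_1, π_2, … into P one at a time, bumping the leftmost entry strictly greater than the inserted value down to the next row. The recording tableau Q records, in position (i, j), the step at which that cell was added to P.
  Insert 6 (step 1): P = [6];  Q = [1]
  Insert 2 (step 2): P = [2] / [6];  Q = [1] / [2]
  Insert 3 (step 3): P = [2, 3] / [6];  Q = [1, 3] / [2]
  Insert 5 (step 4): P = [2, 3, 5] / [6];  Q = [1, 3, 4] / [2]
  Insert 1 (step 5): P = [1, 3, 5] / [2] / [6];  Q = [1, 3, 4] / [2] / [5]
  Insert 4 (step 6): P = [1, 3, 4] / [2, 5] / [6];  Q = [1, 3, 4] / [2, 6] / [5]
Final shape: (3, 2, 1).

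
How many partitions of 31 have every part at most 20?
p(31, parts ≤ 20) = 6703

Use the recurrence p(n, m) = p(n, m−1) + p(n−m, m): either the largest part is < m (count p(n, m−1)) or the largest part is exactly m (remove one copy of m, count p(n−m, m)). With p(0, ·) = 1 this gives p(31, parts ≤ 20) = 6703. (By conjugating Young diagrams, this also counts partitions of 31 into at most 20 parts.)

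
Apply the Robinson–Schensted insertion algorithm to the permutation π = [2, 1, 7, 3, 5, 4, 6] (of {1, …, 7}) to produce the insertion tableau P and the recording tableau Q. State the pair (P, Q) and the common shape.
P = [1, 3, 4, 6] / [2, 5] / [7];  Q = [1, 3, 5, 7] / [2, 4] / [6];  common shape = (4, 2, 1)

Row-insert the values π_1, π_2, … into P one at a time, bumping the leftmost entry strictly greater than the inserted value down to the next row. The recording tableau Q records, in position (i, j), the step at which that cell was added to P.
  Insert 2 (step 1): P = [2];  Q = [1]
  Insert 1 (step 2): P = [1] / [2];  Q = [1] / [2]
  Insert 7 (step 3): P = [1, 7] / [2];  Q = [1, 3] / [2]
  Insert 3 (step 4): P = [1, 3] / [2, 7];  Q = [1, 3] / [2, 4]
  Insert 5 (step 5): P = [1, 3, 5] / [2, 7];  Q = [1, 3, 5] / [2, 4]
  Insert 4 (step 6): P = [1, 3, 4] / [2, 5] / [7];  Q = [1, 3, 5] / [2, 4] / [6]
  Insert 6 (step 7): P = [1, 3, 4, 6] / [2, 5] / [7];  Q = [1, 3, 5, 7] / [2, 4] / [6]
Final shape: (4, 2, 1).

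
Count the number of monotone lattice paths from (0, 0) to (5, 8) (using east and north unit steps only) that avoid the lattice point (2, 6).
Number of paths = 1007

Total paths from (0, 0) to (5, 8): C(13, 5) = 1287. Paths through (2, 6): (paths (0, 0) → (2, 6)) × (paths (2, 6) → (5, 8)) = C(8, 2) · C(5, 3) = 28 · 10 = 280. Avoidance count = 1287 − 280 = 1007.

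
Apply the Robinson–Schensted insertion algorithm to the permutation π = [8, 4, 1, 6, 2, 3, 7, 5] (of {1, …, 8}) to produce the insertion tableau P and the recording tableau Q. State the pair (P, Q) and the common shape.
P = [1, 2, 3, 5] / [4, 6, 7] / [8];  Q = [1, 4, 6, 7] / [2, 5, 8] / [3];  common shape = (4, 3, 1)

Row-insert the values π_1, π_2, … into P one at a time, bumping the leftmost entry strictly greater than the inserted value down to the next row. The recording tableau Q records, in position (i, j), the step at which that cell was added to P.
  Insert 8 (step 1): P = [8];  Q = [1]
  Insert 4 (step 2): P = [4] / [8];  Q = [1] / [2]
  Insert 1 (step 3): P = [1] / [4] / [8];  Q = [1] / [2] / [3]
  Insert 6 (step 4): P = [1, 6] / [4] / [8];  Q = [1, 4] / [2] / [3]
  Insert 2 (step 5): P = [1, 2] / [4, 6] / [8];  Q = [1, 4] / [2, 5] / [3]
  Insert 3 (step 6): P = [1, 2, 3] / [4, 6] / [8];  Q = [1, 4, 6] / [2, 5] / [3]
  Insert 7 (step 7): P = [1, 2, 3, 7] / [4, 6] / [8];  Q = [1, 4, 6, 7] / [2, 5] / [3]
  Insert 5 (step 8): P = [1, 2, 3, 5] / [4, 6, 7] / [8];  Q = [1, 4, 6, 7] / [2, 5, 8] / [3]
Final shape: (4, 3, 1).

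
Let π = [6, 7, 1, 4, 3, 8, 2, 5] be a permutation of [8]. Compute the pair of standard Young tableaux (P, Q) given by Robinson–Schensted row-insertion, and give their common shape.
P = [1, 2, 5] / [3, 7, 8] / [4] / [6];  Q = [1, 2, 6] / [3, 4, 8] / [5] / [7];  common shape = (3, 3, 1, 1)

Row-insert the values π_1, π_2, … into P one at a time, bumping the leftmost entry strictly greater than the inserted value down to the next row. The recording tableau Q records, in position (i, j), the step at which that cell was added to P.
  Insert 6 (step 1): P = [6];  Q = [1]
  Insert 7 (step 2): P = [6, 7];  Q = [1, 2]
  Insert 1 (step 3): P = [1, 7] / [6];  Q = [1, 2] / [3]
  Insert 4 (step 4): P = [1, 4] / [6, 7];  Q = [1, 2] / [3, 4]
  Insert 3 (step 5): P = [1, 3] / [4, 7] / [6];  Q = [1, 2] / [3, 4] / [5]
  Insert 8 (step 6): P = [1, 3, 8] / [4, 7] / [6];  Q = [1, 2, 6] / [3, 4] / [5]
  Insert 2 (step 7): P = [1, 2, 8] / [3, 7] / [4] / [6];  Q = [1, 2, 6] / [3, 4] / [5] / [7]
  Insert 5 (step 8): P = [1, 2, 5] / [3, 7, 8] / [4] / [6];  Q = [1, 2, 6] / [3, 4, 8] / [5] / [7]
Final shape: (3, 3, 1, 1).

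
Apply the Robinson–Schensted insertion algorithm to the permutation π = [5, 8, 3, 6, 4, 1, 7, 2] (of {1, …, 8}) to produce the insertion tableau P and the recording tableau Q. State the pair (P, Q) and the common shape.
P = [1, 2, 7] / [3, 4] / [5, 6] / [8];  Q = [1, 2, 7] / [3, 4] / [5, 8] / [6];  common shape = (3, 2, 2, 1)

Row-insert the values π_1, π_2, … into P one at a time, bumping the leftmost entry strictly greater than the inserted value down to the next row. The recording tableau Q records, in position (i, j), the step at which that cell was added to P.
  Insert 5 (step 1): P = [5];  Q = [1]
  Insert 8 (step 2): P = [5, 8];  Q = [1, 2]
  Insert 3 (step 3): P = [3, 8] / [5];  Q = [1, 2] / [3]
  Insert 6 (step 4): P = [3, 6] / [5, 8];  Q = [1, 2] / [3, 4]
  Insert 4 (step 5): P = [3, 4] / [5, 6] / [8];  Q = [1, 2] / [3, 4] / [5]
  Insert 1 (step 6): P = [1, 4] / [3, 6] / [5] / [8];  Q = [1, 2] / [3, 4] / [5] / [6]
  Insert 7 (step 7): P = [1, 4, 7] / [3, 6] / [5] / [8];  Q = [1, 2, 7] / [3, 4] / [5] / [6]
  Insert 2 (step 8): P = [1, 2, 7] / [3, 4] / [5, 6] / [8];  Q = [1, 2, 7] / [3, 4] / [5, 8] / [6]
Final shape: (3, 2, 2, 1).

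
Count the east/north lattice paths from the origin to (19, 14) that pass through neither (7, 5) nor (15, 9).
Number of paths = 470668176

Inclusion–exclusion. Total paths: C(33, 19) = 818809200. Through P₁: C(12, 7)·C(21, 12) = 232792560. Through P₂: C(24, 15)·C(9, 4) = 164745504. Since P₁ is strictly southwest of P₂, a monotone path through both must visit P₁ then P₂; paths through both = C(12, 7)·C(12, 8)·C(9, 4) = 49397040. Avoid both = 818809200 − 232792560 − 164745504 + 49397040 = 470668176.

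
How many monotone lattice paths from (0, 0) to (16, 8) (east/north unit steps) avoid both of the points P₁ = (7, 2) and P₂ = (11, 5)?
Number of paths = 381243

Inclusion–exclusion. Total paths: C(24, 16) = 735471. Through P₁: C(9, 7)·C(15, 9) = 180180. Through P₂: C(16, 11)·C(8, 5) = 244608. Since P₁ is strictly southwest of P₂, a monotone path through both must visit P₁ then P₂; paths through both = C(9, 7)·C(7, 4)·C(8, 5) = 70560. Avoid both = 735471 − 180180 − 244608 + 70560 = 381243.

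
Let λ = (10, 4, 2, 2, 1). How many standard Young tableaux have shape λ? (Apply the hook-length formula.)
# SYT of shape (10, 4, 2, 2, 1) = 8314020

Hook-length formula: f^λ = n! / Π hook(c), product over all cells c of the Young diagram. For λ = (10, 4, 2, 2, 1), n = 19 boxes. Hook lengths by row (left-to-right, top-to-bottom): [14, 12, 9, 8, 6, 5, 4, 3, 2, 1]; [7, 5, 2, 1]; [4, 2]; [3, 1]; [1]. Product of hooks = 14631321600. So f^λ = 19! / 14631321600 = 121645100408832000 / 14631321600 = 8314020.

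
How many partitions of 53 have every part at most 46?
p(53, parts ≤ 46) = 329901

Use the recurrence p(n, m) = p(n, m−1) + p(n−m, m): either the largest part is < m (count p(n, m−1)) or the largest part is exactly m (remove one copy of m, count p(n−m, m)). With p(0, ·) = 1 this gives p(53, parts ≤ 46) = 329901. (By conjugating Young diagrams, this also counts partitions of 53 into at most 46 parts.)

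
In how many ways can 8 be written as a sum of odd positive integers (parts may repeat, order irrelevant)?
p_odd(8) = 6

Partitions of 8 using only odd parts 1, 3, 5, …: 7+1, 5+3, 5+1+1+1, 3+3+1+1, 3+1+1+1+1+1, 1+1+1+1+1+1+1+1. There are 6. (Euler: this equals q(8), the number of distinct-part partitions.)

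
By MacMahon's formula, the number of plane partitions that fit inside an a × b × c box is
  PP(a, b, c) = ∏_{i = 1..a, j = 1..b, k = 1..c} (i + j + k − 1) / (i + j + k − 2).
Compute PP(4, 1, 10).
PP(4, 1, 10) = 1001

Evaluate the triple product over i = 1..4, j = 1..1, k = 1..10. The factors are (2/1) · (3/2) · (4/3) · (5/4) · (6/5) · (7/6) · (8/7) · (9/8) · … (40 factors total). The numerators and denominators telescope so the product is an integer; carrying out the multiplication exactly gives PP(4, 1, 10) = 1001.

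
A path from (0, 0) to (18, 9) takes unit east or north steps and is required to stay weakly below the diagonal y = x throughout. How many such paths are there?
Number of paths = 2466750

By the reflection principle (André's argument), the number of monotone paths to (18, 9) with n ≤ m that never go above y = x is C(27, 18) − C(27, 19) = 4686825 − 2220075 = 2466750.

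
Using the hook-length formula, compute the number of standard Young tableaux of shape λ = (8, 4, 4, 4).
# SYT of shape (8, 4, 4, 4) = 12345060

Hook-length formula: f^λ = n! / Π hook(c), product over all cells c of the Young diagram. For λ = (8, 4, 4, 4), n = 20 boxes. Hook lengths by row (left-to-right, top-to-bottom): [11, 10, 9, 8, 4, 3, 2, 1]; [6, 5, 4, 3]; [5, 4, 3, 2]; [4, 3, 2, 1]. Product of hooks = 197074944000. So f^λ = 20! / 197074944000 = 2432902008176640000 / 197074944000 = 12345060.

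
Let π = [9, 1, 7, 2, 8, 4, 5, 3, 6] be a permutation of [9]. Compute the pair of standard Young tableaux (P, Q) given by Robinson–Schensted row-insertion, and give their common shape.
P = [1, 2, 3, 5, 6] / [4, 8] / [7] / [9];  Q = [1, 3, 5, 7, 9] / [2, 6] / [4] / [8];  common shape = (5, 2, 1, 1)

Row-insert the values π_1, π_2, … into P one at a time, bumping the leftmost entry strictly greater than the inserted value down to the next row. The recording tableau Q records, in position (i, j), the step at which that cell was added to P.
  Insert 9 (step 1): P = [9];  Q = [1]
  Insert 1 (step 2): P = [1] / [9];  Q = [1] / [2]
  Insert 7 (step 3): P = [1, 7] / [9];  Q = [1, 3] / [2]
  Insert 2 (step 4): P = [1, 2] / [7] / [9];  Q = [1, 3] / [2] / [4]
  Insert 8 (step 5): P = [1, 2, 8] / [7] / [9];  Q = [1, 3, 5] / [2] / [4]
  Insert 4 (step 6): P = [1, 2, 4] / [7, 8] / [9];  Q = [1, 3, 5] / [2, 6] / [4]
  Insert 5 (step 7): P = [1, 2, 4, 5] / [7, 8] / [9];  Q = [1, 3, 5, 7] / [2, 6] / [4]
  Insert 3 (step 8): P = [1, 2, 3, 5] / [4, 8] / [7] / [9];  Q = [1, 3, 5, 7] / [2, 6] / [4] / [8]
  Insert 6 (step 9): P = [1, 2, 3, 5, 6] / [4, 8] / [7] / [9];  Q = [1, 3, 5, 7, 9] / [2, 6] / [4] / [8]
Final shape: (5, 2, 1, 1).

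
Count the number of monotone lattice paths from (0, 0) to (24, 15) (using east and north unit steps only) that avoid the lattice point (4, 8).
Number of paths = 24701265810

Total paths from (0, 0) to (24, 15): C(39, 24) = 25140840660. Paths through (4, 8): (paths (0, 0) → (4, 8)) × (paths (4, 8) → (24, 15)) = C(12, 4) · C(27, 20) = 495 · 888030 = 439574850. Avoidance count = 25140840660 − 439574850 = 24701265810.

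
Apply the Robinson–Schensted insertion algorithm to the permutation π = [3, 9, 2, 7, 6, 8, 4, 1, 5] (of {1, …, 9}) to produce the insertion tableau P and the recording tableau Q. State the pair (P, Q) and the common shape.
P = [1, 4, 5] / [2, 6, 8] / [3] / [7] / [9];  Q = [1, 2, 6] / [3, 4, 9] / [5] / [7] / [8];  common shape = (3, 3, 1, 1, 1)

Row-insert the values π_1, π_2, … into P one at a time, bumping the leftmost entry strictly greater than the inserted value down to the next row. The recording tableau Q records, in position (i, j), the step at which that cell was added to P.
  Insert 3 (step 1): P = [3];  Q = [1]
  Insert 9 (step 2): P = [3, 9];  Q = [1, 2]
  Insert 2 (step 3): P = [2, 9] / [3];  Q = [1, 2] / [3]
  Insert 7 (step 4): P = [2, 7] / [3, 9];  Q = [1, 2] / [3, 4]
  Insert 6 (step 5): P = [2, 6] / [3, 7] / [9];  Q = [1, 2] / [3, 4] / [5]
  Insert 8 (step 6): P = [2, 6, 8] / [3, 7] / [9];  Q = [1, 2, 6] / [3, 4] / [5]
  Insert 4 (step 7): P = [2, 4, 8] / [3, 6] / [7] / [9];  Q = [1, 2, 6] / [3, 4] / [5] / [7]
  Insert 1 (step 8): P = [1, 4, 8] / [2, 6] / [3] / [7] / [9];  Q = [1, 2, 6] / [3, 4] / [5] / [7] / [8]
  Insert 5 (step 9): P = [1, 4, 5] / [2, 6, 8] / [3] / [7] / [9];  Q = [1, 2, 6] / [3, 4, 9] / [5] / [7] / [8]
Final shape: (3, 3, 1, 1, 1).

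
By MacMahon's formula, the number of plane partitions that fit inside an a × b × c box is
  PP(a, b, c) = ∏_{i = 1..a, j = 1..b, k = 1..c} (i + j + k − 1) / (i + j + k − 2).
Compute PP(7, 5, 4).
PP(7, 5, 4) = 868489479

Evaluate the triple product over i = 1..7, j = 1..5, k = 1..4. The factors are (2/1) · (3/2) · (4/3) · (5/4) · (3/2) · (4/3) · (5/4) · (6/5) · … (140 factors total). The numerators and denominators telescope so the product is an integer; carrying out the multiplication exactly gives PP(7, 5, 4) = 868489479.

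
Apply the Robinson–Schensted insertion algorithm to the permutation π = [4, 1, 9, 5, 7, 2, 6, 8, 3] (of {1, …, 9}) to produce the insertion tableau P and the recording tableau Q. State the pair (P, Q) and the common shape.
P = [1, 2, 3, 8] / [4, 5, 6] / [7] / [9];  Q = [1, 3, 5, 8] / [2, 4, 7] / [6] / [9];  common shape = (4, 3, 1, 1)

Row-insert the values π_1, π_2, … into P one at a time, bumping the leftmost entry strictly greater than the inserted value down to the next row. The recording tableau Q records, in position (i, j), the step at which that cell was added to P.
  Insert 4 (step 1): P = [4];  Q = [1]
  Insert 1 (step 2): P = [1] / [4];  Q = [1] / [2]
  Insert 9 (step 3): P = [1, 9] / [4];  Q = [1, 3] / [2]
  Insert 5 (step 4): P = [1, 5] / [4, 9];  Q = [1, 3] / [2, 4]
  Insert 7 (step 5): P = [1, 5, 7] / [4, 9];  Q = [1, 3, 5] / [2, 4]
  Insert 2 (step 6): P = [1, 2, 7] / [4, 5] / [9];  Q = [1, 3, 5] / [2, 4] / [6]
  Insert 6 (step 7): P = [1, 2, 6] / [4, 5, 7] / [9];  Q = [1, 3, 5] / [2, 4, 7] / [6]
  Insert 8 (step 8): P = [1, 2, 6, 8] / [4, 5, 7] / [9];  Q = [1, 3, 5, 8] / [2, 4, 7] / [6]
  Insert 3 (step 9): P = [1, 2, 3, 8] / [4, 5, 6] / [7] / [9];  Q = [1, 3, 5, 8] / [2, 4, 7] / [6] / [9]
Final shape: (4, 3, 1, 1).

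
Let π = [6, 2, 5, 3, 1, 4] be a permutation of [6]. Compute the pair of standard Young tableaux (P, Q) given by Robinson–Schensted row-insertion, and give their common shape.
P = [1, 3, 4] / [2] / [5] / [6];  Q = [1, 3, 6] / [2] / [4] / [5];  common shape = (3, 1, 1, 1)

Row-insert the values π_1, π_2, … into P one at a time, bumping the leftmost entry strictly greater than the inserted value down to the next row. The recording tableau Q records, in position (i, j), the step at which that cell was added to P.
  Insert 6 (step 1): P = [6];  Q = [1]
  Insert 2 (step 2): P = [2] / [6];  Q = [1] / [2]
  Insert 5 (step 3): P = [2, 5] / [6];  Q = [1, 3] / [2]
  Insert 3 (step 4): P = [2, 3] / [5] / [6];  Q = [1, 3] / [2] / [4]
  Insert 1 (step 5): P = [1, 3] / [2] / [5] / [6];  Q = [1, 3] / [2] / [4] / [5]
  Insert 4 (step 6): P = [1, 3, 4] / [2] / [5] / [6];  Q = [1, 3, 6] / [2] / [4] / [5]
Final shape: (3, 1, 1, 1).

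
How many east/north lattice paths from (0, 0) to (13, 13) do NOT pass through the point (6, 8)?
Number of paths = 8022224

Total paths from (0, 0) to (13, 13): C(26, 13) = 10400600. Paths through (6, 8): (paths (0, 0) → (6, 8)) × (paths (6, 8) → (13, 13)) = C(14, 6) · C(12, 7) = 3003 · 792 = 2378376. Avoidance count = 10400600 − 2378376 = 8022224.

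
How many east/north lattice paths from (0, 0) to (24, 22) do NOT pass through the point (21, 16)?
Number of paths = 6808806041670

Total paths from (0, 0) to (24, 22): C(46, 24) = 7890371113950. Paths through (21, 16): (paths (0, 0) → (21, 16)) × (paths (21, 16) → (24, 22)) = C(37, 21) · C(9, 3) = 12875774670 · 84 = 1081565072280. Avoidance count = 7890371113950 − 1081565072280 = 6808806041670.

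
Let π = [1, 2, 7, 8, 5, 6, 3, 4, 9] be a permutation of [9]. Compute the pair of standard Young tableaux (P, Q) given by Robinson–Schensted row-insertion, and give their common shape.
P = [1, 2, 3, 4, 9] / [5, 6] / [7, 8];  Q = [1, 2, 3, 4, 9] / [5, 6] / [7, 8];  common shape = (5, 2, 2)

Row-insert the values π_1, π_2, … into P one at a time, bumping the leftmost entry strictly greater than the inserted value down to the next row. The recording tableau Q records, in position (i, j), the step at which that cell was added to P.
  Insert 1 (step 1): P = [1];  Q = [1]
  Insert 2 (step 2): P = [1, 2];  Q = [1, 2]
  Insert 7 (step 3): P = [1, 2, 7];  Q = [1, 2, 3]
  Insert 8 (step 4): P = [1, 2, 7, 8];  Q = [1, 2, 3, 4]
  Insert 5 (step 5): P = [1, 2, 5, 8] / [7];  Q = [1, 2, 3, 4] / [5]
  Insert 6 (step 6): P = [1, 2, 5, 6] / [7, 8];  Q = [1, 2, 3, 4] / [5, 6]
  Insert 3 (step 7): P = [1, 2, 3, 6] / [5, 8] / [7];  Q = [1, 2, 3, 4] / [5, 6] / [7]
  Insert 4 (step 8): P = [1, 2, 3, 4] / [5, 6] / [7, 8];  Q = [1, 2, 3, 4] / [5, 6] / [7, 8]
  Insert 9 (step 9): P = [1, 2, 3, 4, 9] / [5, 6] / [7, 8];  Q = [1, 2, 3, 4, 9] / [5, 6] / [7, 8]
Final shape: (5, 2, 2).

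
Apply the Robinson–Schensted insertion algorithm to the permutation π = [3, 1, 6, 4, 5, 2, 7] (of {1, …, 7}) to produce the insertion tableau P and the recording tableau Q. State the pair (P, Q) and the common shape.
P = [1, 2, 5, 7] / [3, 4] / [6];  Q = [1, 3, 5, 7] / [2, 4] / [6];  common shape = (4, 2, 1)

Row-insert the values π_1, π_2, … into P one at a time, bumping the leftmost entry strictly greater than the inserted value down to the next row. The recording tableau Q records, in position (i, j), the step at which that cell was added to P.
  Insert 3 (step 1): P = [3];  Q = [1]
  Insert 1 (step 2): P = [1] / [3];  Q = [1] / [2]
  Insert 6 (step 3): P = [1, 6] / [3];  Q = [1, 3] / [2]
  Insert 4 (step 4): P = [1, 4] / [3, 6];  Q = [1, 3] / [2, 4]
  Insert 5 (step 5): P = [1, 4, 5] / [3, 6];  Q = [1, 3, 5] / [2, 4]
  Insert 2 (step 6): P = [1, 2, 5] / [3, 4] / [6];  Q = [1, 3, 5] / [2, 4] / [6]
  Insert 7 (step 7): P = [1, 2, 5, 7] / [3, 4] / [6];  Q = [1, 3, 5, 7] / [2, 4] / [6]
Final shape: (4, 2, 1).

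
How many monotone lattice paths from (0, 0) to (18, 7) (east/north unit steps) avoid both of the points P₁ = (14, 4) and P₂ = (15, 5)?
Number of paths = 279760

Inclusion–exclusion. Total paths: C(25, 18) = 480700. Through P₁: C(18, 14)·C(7, 4) = 107100. Through P₂: C(20, 15)·C(5, 3) = 155040. Since P₁ is strictly southwest of P₂, a monotone path through both must visit P₁ then P₂; paths through both = C(18, 14)·C(2, 1)·C(5, 3) = 61200. Avoid both = 480700 − 107100 − 155040 + 61200 = 279760.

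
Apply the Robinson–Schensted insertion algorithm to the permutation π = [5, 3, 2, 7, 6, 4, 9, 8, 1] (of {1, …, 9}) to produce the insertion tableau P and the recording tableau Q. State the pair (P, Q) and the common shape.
P = [1, 4, 8] / [2, 6, 9] / [3, 7] / [5];  Q = [1, 4, 7] / [2, 5, 8] / [3, 6] / [9];  common shape = (3, 3, 2, 1)

Row-insert the values π_1, π_2, … into P one at a time, bumping the leftmost entry strictly greater than the inserted value down to the next row. The recording tableau Q records, in position (i, j), the step at which that cell was added to P.
  Insert 5 (step 1): P = [5];  Q = [1]
  Insert 3 (step 2): P = [3] / [5];  Q = [1] / [2]
  Insert 2 (step 3): P = [2] / [3] / [5];  Q = [1] / [2] / [3]
  Insert 7 (step 4): P = [2, 7] / [3] / [5];  Q = [1, 4] / [2] / [3]
  Insert 6 (step 5): P = [2, 6] / [3, 7] / [5];  Q = [1, 4] / [2, 5] / [3]
  Insert 4 (step 6): P = [2, 4] / [3, 6] / [5, 7];  Q = [1, 4] / [2, 5] / [3, 6]
  Insert 9 (step 7): P = [2, 4, 9] / [3, 6] / [5, 7];  Q = [1, 4, 7] / [2, 5] / [3, 6]
  Insert 8 (step 8): P = [2, 4, 8] / [3, 6, 9] / [5, 7];  Q = [1, 4, 7] / [2, 5, 8] / [3, 6]
  Insert 1 (step 9): P = [1, 4, 8] / [2, 6, 9] / [3, 7] / [5];  Q = [1, 4, 7] / [2, 5, 8] / [3, 6] / [9]
Final shape: (3, 3, 2, 1).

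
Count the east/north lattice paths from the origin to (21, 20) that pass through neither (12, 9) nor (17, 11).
Number of paths = 208819774670

Inclusion–exclusion. Total paths: C(41, 21) = 269128937220. Through P₁: C(21, 12)·C(20, 9) = 49368482800. Through P₂: C(28, 17)·C(13, 4) = 15354038700. Since P₁ is strictly southwest of P₂, a monotone path through both must visit P₁ then P₂; paths through both = C(21, 12)·C(7, 5)·C(13, 4) = 4413358950. Avoid both = 269128937220 − 49368482800 − 15354038700 + 4413358950 = 208819774670.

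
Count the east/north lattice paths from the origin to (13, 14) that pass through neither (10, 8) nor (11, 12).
Number of paths = 9582900

Inclusion–exclusion. Total paths: C(27, 13) = 20058300. Through P₁: C(18, 10)·C(9, 3) = 3675672. Through P₂: C(23, 11)·C(4, 2) = 8112468. Since P₁ is strictly southwest of P₂, a monotone path through both must visit P₁ then P₂; paths through both = C(18, 10)·C(5, 1)·C(4, 2) = 1312740. Avoid both = 20058300 − 3675672 − 8112468 + 1312740 = 9582900.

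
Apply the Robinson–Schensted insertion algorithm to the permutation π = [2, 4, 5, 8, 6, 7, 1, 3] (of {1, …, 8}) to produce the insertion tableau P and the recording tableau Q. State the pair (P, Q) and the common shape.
P = [1, 3, 5, 6, 7] / [2, 4] / [8];  Q = [1, 2, 3, 4, 6] / [5, 8] / [7];  common shape = (5, 2, 1)

Row-insert the values π_1, π_2, … into P one at a time, bumping the leftmost entry strictly greater than the inserted value down to the next row. The recording tableau Q records, in position (i, j), the step at which that cell was added to P.
  Insert 2 (step 1): P = [2];  Q = [1]
  Insert 4 (step 2): P = [2, 4];  Q = [1, 2]
  Insert 5 (step 3): P = [2, 4, 5];  Q = [1, 2, 3]
  Insert 8 (step 4): P = [2, 4, 5, 8];  Q = [1, 2, 3, 4]
  Insert 6 (step 5): P = [2, 4, 5, 6] / [8];  Q = [1, 2, 3, 4] / [5]
  Insert 7 (step 6): P = [2, 4, 5, 6, 7] / [8];  Q = [1, 2, 3, 4, 6] / [5]
  Insert 1 (step 7): P = [1, 4, 5, 6, 7] / [2] / [8];  Q = [1, 2, 3, 4, 6] / [5] / [7]
  Insert 3 (step 8): P = [1, 3, 5, 6, 7] / [2, 4] / [8];  Q = [1, 2, 3, 4, 6] / [5, 8] / [7]
Final shape: (5, 2, 1).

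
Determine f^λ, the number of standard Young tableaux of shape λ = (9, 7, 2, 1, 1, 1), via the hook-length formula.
# SYT of shape (9, 7, 2, 1, 1, 1) = 97954272

Hook-length formula: f^λ = n! / Π hook(c), product over all cells c of the Young diagram. For λ = (9, 7, 2, 1, 1, 1), n = 21 boxes. Hook lengths by row (left-to-right, top-to-bottom): [14, 10, 8, 7, 6, 5, 4, 2, 1]; [11, 7, 5, 4, 3, 2, 1]; [5, 1]; [3]; [2]; [1]. Product of hooks = 521579520000. So f^λ = 21! / 521579520000 = 51090942171709440000 / 521579520000 = 97954272.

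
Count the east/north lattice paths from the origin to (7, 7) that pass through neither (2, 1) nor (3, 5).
Number of paths = 1431

Inclusion–exclusion. Total paths: C(14, 7) = 3432. Through P₁: C(3, 2)·C(11, 5) = 1386. Through P₂: C(8, 3)·C(6, 4) = 840. Since P₁ is strictly southwest of P₂, a monotone path through both must visit P₁ then P₂; paths through both = C(3, 2)·C(5, 1)·C(6, 4) = 225. Avoid both = 3432 − 1386 − 840 + 225 = 1431.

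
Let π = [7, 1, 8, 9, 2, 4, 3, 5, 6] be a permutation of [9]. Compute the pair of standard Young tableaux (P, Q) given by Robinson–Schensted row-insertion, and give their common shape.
P = [1, 2, 3, 5, 6] / [4, 8, 9] / [7];  Q = [1, 3, 4, 8, 9] / [2, 5, 6] / [7];  common shape = (5, 3, 1)

Row-insert the values π_1, π_2, … into P one at a time, bumping the leftmost entry strictly greater than the inserted value down to the next row. The recording tableau Q records, in position (i, j), the step at which that cell was added to P.
  Insert 7 (step 1): P = [7];  Q = [1]
  Insert 1 (step 2): P = [1] / [7];  Q = [1] / [2]
  Insert 8 (step 3): P = [1, 8] / [7];  Q = [1, 3] / [2]
  Insert 9 (step 4): P = [1, 8, 9] / [7];  Q = [1, 3, 4] / [2]
  Insert 2 (step 5): P = [1, 2, 9] / [7, 8];  Q = [1, 3, 4] / [2, 5]
  Insert 4 (step 6): P = [1, 2, 4] / [7, 8, 9];  Q = [1, 3, 4] / [2, 5, 6]
  Insert 3 (step 7): P = [1, 2, 3] / [4, 8, 9] / [7];  Q = [1, 3, 4] / [2, 5, 6] / [7]
  Insert 5 (step 8): P = [1, 2, 3, 5] / [4, 8, 9] / [7];  Q = [1, 3, 4, 8] / [2, 5, 6] / [7]
  Insert 6 (step 9): P = [1, 2, 3, 5, 6] / [4, 8, 9] / [7];  Q = [1, 3, 4, 8, 9] / [2, 5, 6] / [7]
Final shape: (5, 3, 1).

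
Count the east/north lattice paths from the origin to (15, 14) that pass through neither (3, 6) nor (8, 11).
Number of paths = 60447600

Inclusion–exclusion. Total paths: C(29, 15) = 77558760. Through P₁: C(9, 3)·C(20, 12) = 10581480. Through P₂: C(19, 8)·C(10, 7) = 9069840. Since P₁ is strictly southwest of P₂, a monotone path through both must visit P₁ then P₂; paths through both = C(9, 3)·C(10, 5)·C(10, 7) = 2540160. Avoid both = 77558760 − 10581480 − 9069840 + 2540160 = 60447600.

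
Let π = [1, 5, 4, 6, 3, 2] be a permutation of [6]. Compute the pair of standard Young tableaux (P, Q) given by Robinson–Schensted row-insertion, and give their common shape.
P = [1, 2, 6] / [3] / [4] / [5];  Q = [1, 2, 4] / [3] / [5] / [6];  common shape = (3, 1, 1, 1)

Row-insert the values π_1, π_2, … into P one at a time, bumping the leftmost entry strictly greater than the inserted value down to the next row. The recording tableau Q records, in position (i, j), the step at which that cell was added to P.
  Insert 1 (step 1): P = [1];  Q = [1]
  Insert 5 (step 2): P = [1, 5];  Q = [1, 2]
  Insert 4 (step 3): P = [1, 4] / [5];  Q = [1, 2] / [3]
  Insert 6 (step 4): P = [1, 4, 6] / [5];  Q = [1, 2, 4] / [3]
  Insert 3 (step 5): P = [1, 3, 6] / [4] / [5];  Q = [1, 2, 4] / [3] / [5]
  Insert 2 (step 6): P = [1, 2, 6] / [3] / [4] / [5];  Q = [1, 2, 4] / [3] / [5] / [6]
Final shape: (3, 1, 1, 1).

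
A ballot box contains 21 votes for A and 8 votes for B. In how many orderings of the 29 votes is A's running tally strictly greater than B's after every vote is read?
Strict-lead orderings = 1924065

Total orderings of the 29 votes with 21 for A: C(29, 21) = 4292145. By the Bertrand ballot formula (Cycle Lemma / reflection principle), the number of orderings in which A is strictly ahead of B throughout is (p − q)/(p + q) · C(p + q, p) = (21 − 8)/(21 + 8) · 4292145 = 1924065.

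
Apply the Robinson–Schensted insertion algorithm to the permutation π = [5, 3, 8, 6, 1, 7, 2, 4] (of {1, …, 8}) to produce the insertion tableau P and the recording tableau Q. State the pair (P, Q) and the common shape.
P = [1, 2, 4] / [3, 6, 7] / [5, 8];  Q = [1, 3, 6] / [2, 4, 8] / [5, 7];  common shape = (3, 3, 2)

Row-insert the values π_1, π_2, … into P one at a time, bumping the leftmost entry strictly greater than the inserted value down to the next row. The recording tableau Q records, in position (i, j), the step at which that cell was added to P.
  Insert 5 (step 1): P = [5];  Q = [1]
  Insert 3 (step 2): P = [3] / [5];  Q = [1] / [2]
  Insert 8 (step 3): P = [3, 8] / [5];  Q = [1, 3] / [2]
  Insert 6 (step 4): P = [3, 6] / [5, 8];  Q = [1, 3] / [2, 4]
  Insert 1 (step 5): P = [1, 6] / [3, 8] / [5];  Q = [1, 3] / [2, 4] / [5]
  Insert 7 (step 6): P = [1, 6, 7] / [3, 8] / [5];  Q = [1, 3, 6] / [2, 4] / [5]
  Insert 2 (step 7): P = [1, 2, 7] / [3, 6] / [5, 8];  Q = [1, 3, 6] / [2, 4] / [5, 7]
  Insert 4 (step 8): P = [1, 2, 4] / [3, 6, 7] / [5, 8];  Q = [1, 3, 6] / [2, 4, 8] / [5, 7]
Final shape: (3, 3, 2).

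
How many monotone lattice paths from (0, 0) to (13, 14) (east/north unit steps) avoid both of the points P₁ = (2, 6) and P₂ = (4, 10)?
Number of paths = 17526589

Inclusion–exclusion. Total paths: C(27, 13) = 20058300. Through P₁: C(8, 2)·C(19, 11) = 2116296. Through P₂: C(14, 4)·C(13, 9) = 715715. Since P₁ is strictly southwest of P₂, a monotone path through both must visit P₁ then P₂; paths through both = C(8, 2)·C(6, 2)·C(13, 9) = 300300. Avoid both = 20058300 − 2116296 − 715715 + 300300 = 17526589.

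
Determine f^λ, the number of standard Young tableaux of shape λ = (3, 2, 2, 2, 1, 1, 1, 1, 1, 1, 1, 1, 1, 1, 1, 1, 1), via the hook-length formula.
# SYT of shape (3, 2, 2, 2, 1, 1, 1, 1, 1, 1, 1, 1, 1, 1, 1, 1, 1) = 77616

Hook-length formula: f^λ = n! / Π hook(c), product over all cells c of the Young diagram. For λ = (3, 2, 2, 2, 1, 1, 1, 1, 1, 1, 1, 1, 1, 1, 1, 1, 1), n = 22 boxes. Hook lengths by row (left-to-right, top-to-bottom): [19, 5, 1]; [17, 3]; [16, 2]; [15, 1]; [13]; [12]; [11]; [10]; [9]; [8]; [7]; [6]; [5]; [4]; [3]; [2]; [1]. Product of hooks = 14481559572480000. So f^λ = 22! / 14481559572480000 = 1124000727777607680000 / 14481559572480000 = 77616.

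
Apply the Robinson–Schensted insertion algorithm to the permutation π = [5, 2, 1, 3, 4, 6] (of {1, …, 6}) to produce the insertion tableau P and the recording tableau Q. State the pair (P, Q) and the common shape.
P = [1, 3, 4, 6] / [2] / [5];  Q = [1, 4, 5, 6] / [2] / [3];  common shape = (4, 1, 1)

Row-insert the values π_1, π_2, … into P one at a time, bumping the leftmost entry strictly greater than the inserted value down to the next row. The recording tableau Q records, in position (i, j), the step at which that cell was added to P.
  Insert 5 (step 1): P = [5];  Q = [1]
  Insert 2 (step 2): P = [2] / [5];  Q = [1] / [2]
  Insert 1 (step 3): P = [1] / [2] / [5];  Q = [1] / [2] / [3]
  Insert 3 (step 4): P = [1, 3] / [2] / [5];  Q = [1, 4] / [2] / [3]
  Insert 4 (step 5): P = [1, 3, 4] / [2] / [5];  Q = [1, 4, 5] / [2] / [3]
  Insert 6 (step 6): P = [1, 3, 4, 6] / [2] / [5];  Q = [1, 4, 5, 6] / [2] / [3]
Final shape: (4, 1, 1).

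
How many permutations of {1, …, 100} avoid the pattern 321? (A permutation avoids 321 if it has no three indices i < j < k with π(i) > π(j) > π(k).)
C_100 = 896519947090131496687170070074100632420837521538745909320

These 321-avoiding permutations are counted by the Catalan number C_n = (1/(n + 1)) · C(2n, n). For n = 100: C_100 = (1/101) · C(200, 100) = 90548514656103281165404177077484163874504589675413336841320/101 = 896519947090131496687170070074100632420837521538745909320.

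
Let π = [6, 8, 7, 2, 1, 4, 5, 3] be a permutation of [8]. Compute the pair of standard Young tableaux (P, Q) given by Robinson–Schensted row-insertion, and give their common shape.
P = [1, 3, 5] / [2, 4] / [6, 7] / [8];  Q = [1, 2, 7] / [3, 6] / [4, 8] / [5];  common shape = (3, 2, 2, 1)

Row-insert the values π_1, π_2, … into P one at a time, bumping the leftmost entry strictly greater than the inserted value down to the next row. The recording tableau Q records, in position (i, j), the step at which that cell was added to P.
  Insert 6 (step 1): P = [6];  Q = [1]
  Insert 8 (step 2): P = [6, 8];  Q = [1, 2]
  Insert 7 (step 3): P = [6, 7] / [8];  Q = [1, 2] / [3]
  Insert 2 (step 4): P = [2, 7] / [6] / [8];  Q = [1, 2] / [3] / [4]
  Insert 1 (step 5): P = [1, 7] / [2] / [6] / [8];  Q = [1, 2] / [3] / [4] / [5]
  Insert 4 (step 6): P = [1, 4] / [2, 7] / [6] / [8];  Q = [1, 2] / [3, 6] / [4] / [5]
  Insert 5 (step 7): P = [1, 4, 5] / [2, 7] / [6] / [8];  Q = [1, 2, 7] / [3, 6] / [4] / [5]
  Insert 3 (step 8): P = [1, 3, 5] / [2, 4] / [6, 7] / [8];  Q = [1, 2, 7] / [3, 6] / [4, 8] / [5]
Final shape: (3, 2, 2, 1).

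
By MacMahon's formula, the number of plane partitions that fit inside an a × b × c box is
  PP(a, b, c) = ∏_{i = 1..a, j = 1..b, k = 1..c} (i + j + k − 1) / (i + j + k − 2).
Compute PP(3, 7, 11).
PP(3, 7, 11) = 431621592480

Evaluate the triple product over i = 1..3, j = 1..7, k = 1..11. The factors are (2/1) · (3/2) · (4/3) · (5/4) · (6/5) · (7/6) · (8/7) · (9/8) · … (231 factors total). The numerators and denominators telescope so the product is an integer; carrying out the multiplication exactly gives PP(3, 7, 11) = 431621592480.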